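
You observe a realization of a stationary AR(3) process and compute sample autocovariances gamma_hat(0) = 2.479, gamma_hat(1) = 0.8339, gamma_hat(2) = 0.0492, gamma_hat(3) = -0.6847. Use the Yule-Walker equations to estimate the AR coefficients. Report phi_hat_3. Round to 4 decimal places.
\hat\phi_{3} = -0.2830

The Yule-Walker equations for an AR(p) process read, in matrix form,
  Gamma_p phi = r_p,   with   (Gamma_p)_{ij} = gamma(|i - j|),
                       (r_p)_i = gamma(i),   i,j = 1..p.
Substitute the sample gammas (Toeplitz matrix and right-hand side of size 3):
  Gamma_p = [[2.479, 0.8339, 0.0492], [0.8339, 2.479, 0.8339], [0.0492, 0.8339, 2.479]]
  r_p     = [0.8339, 0.0492, -0.6847]
Written out (R1..R3):
  (R1) 2.479 phi_1 + 0.8339 phi_2 + 0.0492 phi_3 = 0.8339
  (R2) 0.8339 phi_1 + 2.479 phi_2 + 0.8339 phi_3 = 0.0492
  (R3) 0.0492 phi_1 + 0.8339 phi_2 + 2.479 phi_3 = -0.6847
Gaussian elimination:
  R2 <- R2 - (0.8339/2.479) R1 = R2 - (0.336386) R1:  2.198488 phi_2 + 0.81735 phi_3 = -0.231312
  R3 <- R3 - (0.0492/2.479) R1 = R3 - (0.019847) R1:  0.81735 phi_2 + 2.478024 phi_3 = -0.70125
  R3 <- R3 - (0.81735/2.198488) R2 = R3 - (0.371778) R2:  2.174151 phi_3 = -0.615253
Back-substitution:
  phi_hat_3 = -0.615253 / 2.174151 = -0.282986
  phi_hat_2 = (-0.231312 - (0.81735)(-0.282986)) / 2.198488 = -0.000006
  phi_hat_1 = (0.8339 - (0.8339)(-0.000006) - (0.0492)(-0.282986)) / 2.479 = 0.342004
So phi_hat = [0.3420, -0.0000, -0.2830].
Therefore phi_hat_3 = -0.2830.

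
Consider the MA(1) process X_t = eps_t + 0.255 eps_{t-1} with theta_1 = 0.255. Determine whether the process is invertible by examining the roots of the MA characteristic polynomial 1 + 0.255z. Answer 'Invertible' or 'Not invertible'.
\text{Invertible}

The MA(q) characteristic polynomial is P(z) = 1 + 0.255z.
Invertibility requires all roots to lie outside the unit circle, i.e. |z| > 1 for every root.
This is linear in z: 1 + (0.255) z = 0  =>  z = -1/(0.255) = -3.921569,  |z| = 3.921569.
Moduli of all roots: 3.9216.
All moduli strictly greater than 1? Yes.
Verdict: Invertible.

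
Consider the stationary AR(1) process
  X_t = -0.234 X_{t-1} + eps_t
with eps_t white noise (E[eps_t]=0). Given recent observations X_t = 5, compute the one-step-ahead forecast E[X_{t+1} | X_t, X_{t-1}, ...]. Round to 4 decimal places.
E[X_{t+1} \mid \mathcal F_t] = -1.1700

For an AR(p) model X_t = c + sum_i phi_i X_{t-i} + eps_t, the
one-step-ahead conditional mean is
  E[X_{t+1} | X_t, ...] = c + sum_i phi_i X_{t+1-i}.
Substitute known values:
  E[X_{t+1} | ...] = (-0.234) * (5)
                   = -1.1700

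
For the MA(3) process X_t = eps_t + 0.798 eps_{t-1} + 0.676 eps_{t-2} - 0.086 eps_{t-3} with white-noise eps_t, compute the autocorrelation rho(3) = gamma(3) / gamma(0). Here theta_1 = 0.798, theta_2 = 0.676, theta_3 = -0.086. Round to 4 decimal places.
\rho(3) = -0.0409

For an MA(q) process with theta_0 = 1, the autocovariance is
  gamma(k) = sigma^2 * sum_{i=0..q-k} theta_i * theta_{i+k},
and rho(k) = gamma(k) / gamma(0). Sigma^2 cancels.
  numerator   = (1)*(-0.086) = -0.086.
  denominator = (1)^2 + (0.798)^2 + (0.676)^2 + (-0.086)^2 = 2.101176.
  rho(3) = -0.086 / 2.101176 = -0.0409.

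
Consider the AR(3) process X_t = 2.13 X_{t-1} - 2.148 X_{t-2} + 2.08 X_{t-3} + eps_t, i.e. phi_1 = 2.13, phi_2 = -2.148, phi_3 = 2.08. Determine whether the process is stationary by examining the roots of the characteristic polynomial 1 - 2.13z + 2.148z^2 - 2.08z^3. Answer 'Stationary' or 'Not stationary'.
\text{Not stationary}

The AR(p) characteristic polynomial is P(z) = 1 - 2.13z + 2.148z^2 - 2.08z^3.
Stationarity requires all roots to lie outside the unit circle, i.e. |z| > 1 for every root.
Degree 3: look for a simple real root z0 first, then factor out (1 - z/z0) and solve the remaining quadratic.
Testing z0 = 0.625: P(0.625) = 1 + (-2.13)(0.625) + (2.148)(0.625)^2 + (-2.08)(0.625)^3
  = 1 + (-1.33125) + (0.839063) + (-0.507812) = 0.  So z_0 = 0.625 is a root, |z_0| = 0.625.
Divide out the factor (1 - 1.6 z) = (1 - z/z0) (since 1/z0 = 1.6):
  P(z) = (1 - 1.6 z)(1 + (-0.53) z + (1.3) z^2)
  [check: z-coef -0.53 - (1.6) = -2.13; z^2-coef 1.3 - (1.6)(-0.53) = 2.148; z^3-coef -(1.6)(1.3) = -2.08.]
Remaining roots from the quadratic factor 1 + (-0.53) z + (1.3) z^2:
  Set 1 + (-0.53) z + (1.3) z^2 = 0, i.e. a z^2 + b z + c = 0 with a = 1.3, b = -0.53, c = 1.
  Discriminant D = b^2 - 4ac = (-0.53)^2 - 4*(1.3)*1 = 0.2809 - (5.2) = -4.9191.
  D < 0, so the roots are the complex-conjugate pair z = (-b +/- i sqrt(-D)) / (2a) = 0.2038 +/- 0.853i.
  For a conjugate pair |z|^2 = z * conj(z) = (product of roots) = c/a = 1/(1.3) = 0.769231, so |z| = sqrt(0.769231) = 0.8771 for both roots.
Moduli of all roots: 0.6250, 0.8771, 0.8771.
All moduli strictly greater than 1? No.
Verdict: Not stationary.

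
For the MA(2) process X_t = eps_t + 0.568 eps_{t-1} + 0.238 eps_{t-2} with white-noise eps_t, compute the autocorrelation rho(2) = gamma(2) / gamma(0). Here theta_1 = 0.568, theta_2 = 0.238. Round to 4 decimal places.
\rho(2) = 0.1726

For an MA(q) process with theta_0 = 1, the autocovariance is
  gamma(k) = sigma^2 * sum_{i=0..q-k} theta_i * theta_{i+k},
and rho(k) = gamma(k) / gamma(0). Sigma^2 cancels.
  numerator   = (1)*(0.238) = 0.238.
  denominator = (1)^2 + (0.568)^2 + (0.238)^2 = 1.379268.
  rho(2) = 0.238 / 1.379268 = 0.1726.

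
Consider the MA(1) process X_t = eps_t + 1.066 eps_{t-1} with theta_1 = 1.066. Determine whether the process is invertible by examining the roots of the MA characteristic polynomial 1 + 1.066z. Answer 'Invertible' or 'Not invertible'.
\text{Not invertible}

The MA(q) characteristic polynomial is P(z) = 1 + 1.066z.
Invertibility requires all roots to lie outside the unit circle, i.e. |z| > 1 for every root.
This is linear in z: 1 + (1.066) z = 0  =>  z = -1/(1.066) = -0.938086,  |z| = 0.938086.
Moduli of all roots: 0.9381.
All moduli strictly greater than 1? No.
Verdict: Not invertible.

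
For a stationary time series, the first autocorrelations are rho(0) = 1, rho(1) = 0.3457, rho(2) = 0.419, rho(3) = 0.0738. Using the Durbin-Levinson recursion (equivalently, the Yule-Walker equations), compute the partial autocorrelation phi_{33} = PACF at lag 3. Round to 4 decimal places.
\phi_{33} = -0.1790

The PACF at lag k is phi_{kk}, the last component of the solution
to the Yule-Walker system G_k phi = r_k where
  (G_k)_{ij} = rho(|i - j|), (r_k)_i = rho(i), i,j = 1..k.
Equivalently, Durbin-Levinson gives phi_{kk} iteratively:
  phi_{11} = rho(1)
  phi_{kk} = [rho(k) - sum_{j=1..k-1} phi_{k-1,j} rho(k-j)]
            / [1 - sum_{j=1..k-1} phi_{k-1,j} rho(j)],
  phi_{k,j} = phi_{k-1,j} - phi_{kk} phi_{k-1,k-j},  j = 1..k-1.
Step k = 1:
  phi_11 = rho(1) = 0.3457.
Step k = 2:
  phi_22 = [rho(2) - phi_11 rho(1)] / [1 - phi_11 rho(1)] = [0.419 - (0.3457)(0.3457)] / [1 - (0.3457)(0.3457)]
         = 0.29949151 / 0.88049151 = 0.340141.
  Update: phi_21 = phi_11 - phi_22 phi_11 = 0.3457 - (0.340141)(0.3457) = 0.228113.
Step k = 3:
  phi_33 = [rho(3) - phi_21 rho(2) - phi_22 rho(1)] / [1 - phi_21 rho(1) - phi_22 rho(2)]
    numerator   = 0.0738 - (0.228113)(0.419) - (0.340141)(0.3457) = -0.13936625
    denominator = 1 - (0.228113)(0.3457) - (0.340141)(0.419) = 0.77862208
  phi_33 = -0.13936625 / 0.77862208 = -0.179.
Therefore phi_{33} = -0.1790.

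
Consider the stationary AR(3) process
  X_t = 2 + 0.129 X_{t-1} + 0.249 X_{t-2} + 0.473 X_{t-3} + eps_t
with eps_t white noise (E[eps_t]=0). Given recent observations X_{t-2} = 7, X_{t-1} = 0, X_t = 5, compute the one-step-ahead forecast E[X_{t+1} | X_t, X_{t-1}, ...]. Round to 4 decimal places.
E[X_{t+1} \mid \mathcal F_t] = 5.9560

For an AR(p) model X_t = c + sum_i phi_i X_{t-i} + eps_t, the
one-step-ahead conditional mean is
  E[X_{t+1} | X_t, ...] = c + sum_i phi_i X_{t+1-i}.
Substitute known values:
  E[X_{t+1} | ...] = 2 + (0.129) * (5) + (0.249) * (0) + (0.473) * (7)
                   = 5.9560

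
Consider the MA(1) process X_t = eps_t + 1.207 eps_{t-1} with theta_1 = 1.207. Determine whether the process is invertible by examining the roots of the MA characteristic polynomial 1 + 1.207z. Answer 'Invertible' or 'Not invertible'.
\text{Not invertible}

The MA(q) characteristic polynomial is P(z) = 1 + 1.207z.
Invertibility requires all roots to lie outside the unit circle, i.e. |z| > 1 for every root.
This is linear in z: 1 + (1.207) z = 0  =>  z = -1/(1.207) = -0.8285,  |z| = 0.8285.
Moduli of all roots: 0.8285.
All moduli strictly greater than 1? No.
Verdict: Not invertible.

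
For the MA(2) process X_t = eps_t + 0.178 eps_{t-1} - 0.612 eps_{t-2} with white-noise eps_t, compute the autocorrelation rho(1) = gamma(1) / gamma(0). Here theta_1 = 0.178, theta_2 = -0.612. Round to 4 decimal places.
\rho(1) = 0.0491

For an MA(q) process with theta_0 = 1, the autocovariance is
  gamma(k) = sigma^2 * sum_{i=0..q-k} theta_i * theta_{i+k},
and rho(k) = gamma(k) / gamma(0). Sigma^2 cancels.
  numerator   = (1)*(0.178) + (0.178)*(-0.612) = 0.069064.
  denominator = (1)^2 + (0.178)^2 + (-0.612)^2 = 1.406228.
  rho(1) = 0.069064 / 1.406228 = 0.0491.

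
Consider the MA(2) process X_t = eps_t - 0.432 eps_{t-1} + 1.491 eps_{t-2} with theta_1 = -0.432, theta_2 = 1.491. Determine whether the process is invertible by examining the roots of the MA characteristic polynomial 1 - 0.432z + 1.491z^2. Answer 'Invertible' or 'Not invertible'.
\text{Not invertible}

The MA(q) characteristic polynomial is P(z) = 1 - 0.432z + 1.491z^2.
Invertibility requires all roots to lie outside the unit circle, i.e. |z| > 1 for every root.
Set 1 + (-0.432) z + (1.491) z^2 = 0, i.e. a z^2 + b z + c = 0 with a = 1.491, b = -0.432, c = 1.
Discriminant D = b^2 - 4ac = (-0.432)^2 - 4*(1.491)*1 = 0.186624 - (5.964) = -5.777376.
D < 0, so the roots are the complex-conjugate pair z = (-b +/- i sqrt(-D)) / (2a) = 0.1449 +/- 0.806i.
For a conjugate pair |z|^2 = z * conj(z) = (product of roots) = c/a = 1/(1.491) = 0.670691, so |z| = sqrt(0.670691) = 0.819 for both roots.
Moduli of all roots: 0.8190, 0.8190.
All moduli strictly greater than 1? No.
Verdict: Not invertible.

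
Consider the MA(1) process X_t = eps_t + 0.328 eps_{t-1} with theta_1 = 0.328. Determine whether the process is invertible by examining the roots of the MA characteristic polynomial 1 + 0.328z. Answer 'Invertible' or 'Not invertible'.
\text{Invertible}

The MA(q) characteristic polynomial is P(z) = 1 + 0.328z.
Invertibility requires all roots to lie outside the unit circle, i.e. |z| > 1 for every root.
This is linear in z: 1 + (0.328) z = 0  =>  z = -1/(0.328) = -3.04878,  |z| = 3.04878.
Moduli of all roots: 3.0488.
All moduli strictly greater than 1? Yes.
Verdict: Invertible.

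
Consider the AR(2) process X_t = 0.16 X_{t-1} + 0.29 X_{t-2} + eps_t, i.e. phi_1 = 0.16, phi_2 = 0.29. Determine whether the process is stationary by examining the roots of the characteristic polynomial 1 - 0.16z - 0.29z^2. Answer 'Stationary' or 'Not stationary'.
\text{Stationary}

The AR(p) characteristic polynomial is P(z) = 1 - 0.16z - 0.29z^2.
Stationarity requires all roots to lie outside the unit circle, i.e. |z| > 1 for every root.
Set 1 + (-0.16) z + (-0.29) z^2 = 0, i.e. a z^2 + b z + c = 0 with a = -0.29, b = -0.16, c = 1.
Discriminant D = b^2 - 4ac = (-0.16)^2 - 4*(-0.29)*1 = 0.0256 - (-1.16) = 1.1856.
D >= 0, so the roots are real: z = (-b +/- sqrt(D)) / (2a) = (0.16 +/- 1.088853) / (-0.58).
  z_1 = (0.16 + 1.088853) / (-0.58) = -2.1532,   |z_1| = 2.1532.
  z_2 = (0.16 - 1.088853) / (-0.58) = 1.6015,   |z_2| = 1.6015.
Moduli of all roots: 2.1532, 1.6015.
All moduli strictly greater than 1? Yes.
Verdict: Stationary.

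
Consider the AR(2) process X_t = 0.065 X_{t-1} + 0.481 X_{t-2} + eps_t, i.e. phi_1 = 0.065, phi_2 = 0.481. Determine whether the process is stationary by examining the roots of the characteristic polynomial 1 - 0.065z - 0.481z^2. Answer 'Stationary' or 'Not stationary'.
\text{Stationary}

The AR(p) characteristic polynomial is P(z) = 1 - 0.065z - 0.481z^2.
Stationarity requires all roots to lie outside the unit circle, i.e. |z| > 1 for every root.
Set 1 + (-0.065) z + (-0.481) z^2 = 0, i.e. a z^2 + b z + c = 0 with a = -0.481, b = -0.065, c = 1.
Discriminant D = b^2 - 4ac = (-0.065)^2 - 4*(-0.481)*1 = 0.004225 - (-1.924) = 1.928225.
D >= 0, so the roots are real: z = (-b +/- sqrt(D)) / (2a) = (0.065 +/- 1.388605) / (-0.962).
  z_1 = (0.065 + 1.388605) / (-0.962) = -1.511,   |z_1| = 1.511.
  z_2 = (0.065 - 1.388605) / (-0.962) = 1.3759,   |z_2| = 1.3759.
Moduli of all roots: 1.5110, 1.3759.
All moduli strictly greater than 1? Yes.
Verdict: Stationary.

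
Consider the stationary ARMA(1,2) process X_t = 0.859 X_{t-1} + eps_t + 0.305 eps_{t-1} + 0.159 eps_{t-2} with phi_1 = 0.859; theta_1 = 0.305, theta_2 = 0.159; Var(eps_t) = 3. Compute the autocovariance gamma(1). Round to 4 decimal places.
\gamma(1) = 20.7423

Multiply the model equation by X_{t-k} and take expectations. With theta_0 = psi_0 = 1 and psi_j the MA(infinity) weights, this gives
  gamma(k) - sum_i phi_i gamma(k-i) = c_k,
  c_k = sigma^2 * sum_{j=k..q} theta_j psi_{j-k}   (c_k = 0 for k > q),
using gamma(-m) = gamma(m).
psi-weights needed (psi_j = theta_j + sum_i phi_i psi_{j-i}):
  psi_1 = theta_1 + phi_1 = 0.305 + (0.859) = 1.164
  psi_2 = theta_2 + phi_1 psi_1 = 0.159 + (0.859)(1.164) = 1.158876
Right-hand sides:
  c_0 = sigma^2 (1 + theta_1 psi_1 + theta_2 psi_2) = 3 * (1 + (0.305)(1.164) + (0.159)(1.158876)) = 3 * 1.539281 = 4.617844
  c_1 = sigma^2 (theta_1 + theta_2 psi_1) = 3 * (0.305 + (0.159)(1.164)) = 1.470228
  c_2 = sigma^2 theta_2 = 3 * (0.159) = 0.477
Equations for k = 0 and k = 1 (AR order 1):
  gamma(0) = phi_1 gamma(1) + c_0
  gamma(1) = phi_1 gamma(0) + c_1
Substituting the second into the first: gamma(0) (1 - phi_1^2) = c_0 + phi_1 c_1, so
  gamma(0) = (c_0 + phi_1 c_1) / (1 - phi_1^2) = (4.617844 + (0.859)(1.470228)) / (1 - (0.859)^2) = 5.88077 / 0.262119 = 22.435496.
  gamma(1) = phi_1 gamma(0) + c_1 = (0.859)(22.435496) + (1.470228) = 20.742319.
Therefore gamma(1) = 20.7423 (to 4 decimal places).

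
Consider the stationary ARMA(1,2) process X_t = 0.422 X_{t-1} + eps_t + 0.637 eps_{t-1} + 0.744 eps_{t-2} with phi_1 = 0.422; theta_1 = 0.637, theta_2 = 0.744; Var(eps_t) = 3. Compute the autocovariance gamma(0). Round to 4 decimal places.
\gamma(0) = 11.5410

Multiply the model equation by X_{t-k} and take expectations. With theta_0 = psi_0 = 1 and psi_j the MA(infinity) weights, this gives
  gamma(k) - sum_i phi_i gamma(k-i) = c_k,
  c_k = sigma^2 * sum_{j=k..q} theta_j psi_{j-k}   (c_k = 0 for k > q),
using gamma(-m) = gamma(m).
psi-weights needed (psi_j = theta_j + sum_i phi_i psi_{j-i}):
  psi_1 = theta_1 + phi_1 = 0.637 + (0.422) = 1.059
  psi_2 = theta_2 + phi_1 psi_1 = 0.744 + (0.422)(1.059) = 1.190898
Right-hand sides:
  c_0 = sigma^2 (1 + theta_1 psi_1 + theta_2 psi_2) = 3 * (1 + (0.637)(1.059) + (0.744)(1.190898)) = 3 * 2.560611 = 7.681833
  c_1 = sigma^2 (theta_1 + theta_2 psi_1) = 3 * (0.637 + (0.744)(1.059)) = 4.274688
  c_2 = sigma^2 theta_2 = 3 * (0.744) = 2.232
Equations for k = 0 and k = 1 (AR order 1):
  gamma(0) = phi_1 gamma(1) + c_0
  gamma(1) = phi_1 gamma(0) + c_1
Substituting the second into the first: gamma(0) (1 - phi_1^2) = c_0 + phi_1 c_1, so
  gamma(0) = (c_0 + phi_1 c_1) / (1 - phi_1^2) = (7.681833 + (0.422)(4.274688)) / (1 - (0.422)^2) = 9.485752 / 0.821916 = 11.541023.
Therefore gamma(0) = 11.5410 (to 4 decimal places).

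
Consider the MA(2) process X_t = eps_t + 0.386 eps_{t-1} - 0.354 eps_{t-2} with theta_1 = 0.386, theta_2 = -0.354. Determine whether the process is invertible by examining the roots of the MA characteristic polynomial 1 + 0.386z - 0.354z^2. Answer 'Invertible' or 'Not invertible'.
\text{Invertible}

The MA(q) characteristic polynomial is P(z) = 1 + 0.386z - 0.354z^2.
Invertibility requires all roots to lie outside the unit circle, i.e. |z| > 1 for every root.
Set 1 + (0.386) z + (-0.354) z^2 = 0, i.e. a z^2 + b z + c = 0 with a = -0.354, b = 0.386, c = 1.
Discriminant D = b^2 - 4ac = (0.386)^2 - 4*(-0.354)*1 = 0.148996 - (-1.416) = 1.564996.
D >= 0, so the roots are real: z = (-b +/- sqrt(D)) / (2a) = (-0.386 +/- 1.250998) / (-0.708).
  z_1 = (-0.386 + 1.250998) / (-0.708) = -1.2217,   |z_1| = 1.2217.
  z_2 = (-0.386 - 1.250998) / (-0.708) = 2.3121,   |z_2| = 2.3121.
Moduli of all roots: 1.2217, 2.3121.
All moduli strictly greater than 1? Yes.
Verdict: Invertible.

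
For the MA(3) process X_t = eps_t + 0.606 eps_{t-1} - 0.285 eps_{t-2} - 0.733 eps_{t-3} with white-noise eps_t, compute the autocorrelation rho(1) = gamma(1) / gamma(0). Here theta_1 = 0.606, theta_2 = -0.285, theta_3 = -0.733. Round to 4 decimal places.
\rho(1) = 0.3234

For an MA(q) process with theta_0 = 1, the autocovariance is
  gamma(k) = sigma^2 * sum_{i=0..q-k} theta_i * theta_{i+k},
and rho(k) = gamma(k) / gamma(0). Sigma^2 cancels.
  numerator   = (1)*(0.606) + (0.606)*(-0.285) + (-0.285)*(-0.733) = 0.642195.
  denominator = (1)^2 + (0.606)^2 + (-0.285)^2 + (-0.733)^2 = 1.98575.
  rho(1) = 0.642195 / 1.98575 = 0.3234.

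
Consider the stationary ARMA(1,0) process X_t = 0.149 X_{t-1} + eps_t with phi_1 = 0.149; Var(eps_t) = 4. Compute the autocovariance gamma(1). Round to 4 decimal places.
\gamma(1) = 0.6095

Multiply the model equation by X_{t-k} and take expectations. With theta_0 = psi_0 = 1 and psi_j the MA(infinity) weights, this gives
  gamma(k) - sum_i phi_i gamma(k-i) = c_k,
  c_k = sigma^2 * sum_{j=k..q} theta_j psi_{j-k}   (c_k = 0 for k > q),
using gamma(-m) = gamma(m).
Pure AR (q = 0): c_0 = sigma^2 = 4, c_k = 0 for k >= 1.
Equations for k = 0 and k = 1 (AR order 1):
  gamma(0) = phi_1 gamma(1) + c_0
  gamma(1) = phi_1 gamma(0) + c_1
Substituting the second into the first: gamma(0) (1 - phi_1^2) = c_0 + phi_1 c_1, so
  gamma(0) = c_0 / (1 - phi_1^2) = 4 / (1 - (0.149)^2) = 4 / 0.977799 = 4.09082.
  gamma(1) = phi_1 gamma(0) = (0.149)(4.09082) = 0.609532.
Therefore gamma(1) = 0.6095 (to 4 decimal places).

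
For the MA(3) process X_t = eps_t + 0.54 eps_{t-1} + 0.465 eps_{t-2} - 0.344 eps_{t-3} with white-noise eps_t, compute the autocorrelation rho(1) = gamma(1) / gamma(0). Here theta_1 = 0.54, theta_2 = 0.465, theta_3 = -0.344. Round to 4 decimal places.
\rho(1) = 0.3881

For an MA(q) process with theta_0 = 1, the autocovariance is
  gamma(k) = sigma^2 * sum_{i=0..q-k} theta_i * theta_{i+k},
and rho(k) = gamma(k) / gamma(0). Sigma^2 cancels.
  numerator   = (1)*(0.54) + (0.54)*(0.465) + (0.465)*(-0.344) = 0.63114.
  denominator = (1)^2 + (0.54)^2 + (0.465)^2 + (-0.344)^2 = 1.626161.
  rho(1) = 0.63114 / 1.626161 = 0.3881.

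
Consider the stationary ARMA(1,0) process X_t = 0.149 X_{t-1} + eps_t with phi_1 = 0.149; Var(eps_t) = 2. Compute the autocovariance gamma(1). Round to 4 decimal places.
\gamma(1) = 0.3048

Multiply the model equation by X_{t-k} and take expectations. With theta_0 = psi_0 = 1 and psi_j the MA(infinity) weights, this gives
  gamma(k) - sum_i phi_i gamma(k-i) = c_k,
  c_k = sigma^2 * sum_{j=k..q} theta_j psi_{j-k}   (c_k = 0 for k > q),
using gamma(-m) = gamma(m).
Pure AR (q = 0): c_0 = sigma^2 = 2, c_k = 0 for k >= 1.
Equations for k = 0 and k = 1 (AR order 1):
  gamma(0) = phi_1 gamma(1) + c_0
  gamma(1) = phi_1 gamma(0) + c_1
Substituting the second into the first: gamma(0) (1 - phi_1^2) = c_0 + phi_1 c_1, so
  gamma(0) = c_0 / (1 - phi_1^2) = 2 / (1 - (0.149)^2) = 2 / 0.977799 = 2.04541.
  gamma(1) = phi_1 gamma(0) = (0.149)(2.04541) = 0.304766.
Therefore gamma(1) = 0.3048 (to 4 decimal places).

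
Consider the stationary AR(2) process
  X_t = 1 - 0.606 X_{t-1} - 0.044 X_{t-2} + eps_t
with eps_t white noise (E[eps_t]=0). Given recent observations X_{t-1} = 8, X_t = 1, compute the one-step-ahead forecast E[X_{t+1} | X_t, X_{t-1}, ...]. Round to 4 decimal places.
E[X_{t+1} \mid \mathcal F_t] = 0.0420

For an AR(p) model X_t = c + sum_i phi_i X_{t-i} + eps_t, the
one-step-ahead conditional mean is
  E[X_{t+1} | X_t, ...] = c + sum_i phi_i X_{t+1-i}.
Substitute known values:
  E[X_{t+1} | ...] = 1 + (-0.606) * (1) + (-0.044) * (8)
                   = 0.0420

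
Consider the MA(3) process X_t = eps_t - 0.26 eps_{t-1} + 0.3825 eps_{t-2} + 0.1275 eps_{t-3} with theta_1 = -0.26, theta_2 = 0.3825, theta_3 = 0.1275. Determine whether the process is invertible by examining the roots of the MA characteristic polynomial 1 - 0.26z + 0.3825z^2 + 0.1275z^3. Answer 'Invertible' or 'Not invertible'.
\text{Invertible}

The MA(q) characteristic polynomial is P(z) = 1 - 0.26z + 0.3825z^2 + 0.1275z^3.
Invertibility requires all roots to lie outside the unit circle, i.e. |z| > 1 for every root.
Degree 3: look for a simple real root z0 first, then factor out (1 - z/z0) and solve the remaining quadratic.
Testing z0 = -4: P(-4) = 1 + (-0.26)(-4) + (0.3825)(-4)^2 + (0.1275)(-4)^3
  = 1 + (1.04) + (6.12) + (-8.16) = 0.  So z_0 = -4 is a root, |z_0| = 4.
Divide out the factor (1 + 0.25 z) = (1 - z/z0) (since 1/z0 = -0.25):
  P(z) = (1 + 0.25 z)(1 + (-0.51) z + (0.51) z^2)
  [check: z-coef -0.51 - (-0.25) = -0.26; z^2-coef 0.51 - (-0.25)(-0.51) = 0.3825; z^3-coef -(-0.25)(0.51) = 0.1275.]
Remaining roots from the quadratic factor 1 + (-0.51) z + (0.51) z^2:
  Set 1 + (-0.51) z + (0.51) z^2 = 0, i.e. a z^2 + b z + c = 0 with a = 0.51, b = -0.51, c = 1.
  Discriminant D = b^2 - 4ac = (-0.51)^2 - 4*(0.51)*1 = 0.2601 - (2.04) = -1.7799.
  D < 0, so the roots are the complex-conjugate pair z = (-b +/- i sqrt(-D)) / (2a) = 0.5 +/- 1.308i.
  For a conjugate pair |z|^2 = z * conj(z) = (product of roots) = c/a = 1/(0.51) = 1.960784, so |z| = sqrt(1.960784) = 1.4003 for both roots.
Moduli of all roots: 4.0000, 1.4003, 1.4003.
All moduli strictly greater than 1? Yes.
Verdict: Invertible.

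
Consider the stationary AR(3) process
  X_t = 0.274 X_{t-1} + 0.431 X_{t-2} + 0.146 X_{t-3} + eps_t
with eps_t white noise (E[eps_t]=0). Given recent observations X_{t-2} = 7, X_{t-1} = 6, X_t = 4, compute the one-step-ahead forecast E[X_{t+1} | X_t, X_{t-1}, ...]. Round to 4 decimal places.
E[X_{t+1} \mid \mathcal F_t] = 4.7040

For an AR(p) model X_t = c + sum_i phi_i X_{t-i} + eps_t, the
one-step-ahead conditional mean is
  E[X_{t+1} | X_t, ...] = c + sum_i phi_i X_{t+1-i}.
Substitute known values:
  E[X_{t+1} | ...] = (0.274) * (4) + (0.431) * (6) + (0.146) * (7)
                   = 4.7040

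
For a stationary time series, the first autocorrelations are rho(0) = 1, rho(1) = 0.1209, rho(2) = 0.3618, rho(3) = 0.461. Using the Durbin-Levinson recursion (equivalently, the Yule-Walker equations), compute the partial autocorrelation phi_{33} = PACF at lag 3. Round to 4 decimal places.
\phi_{33} = 0.4520

The PACF at lag k is phi_{kk}, the last component of the solution
to the Yule-Walker system G_k phi = r_k where
  (G_k)_{ij} = rho(|i - j|), (r_k)_i = rho(i), i,j = 1..k.
Equivalently, Durbin-Levinson gives phi_{kk} iteratively:
  phi_{11} = rho(1)
  phi_{kk} = [rho(k) - sum_{j=1..k-1} phi_{k-1,j} rho(k-j)]
            / [1 - sum_{j=1..k-1} phi_{k-1,j} rho(j)],
  phi_{k,j} = phi_{k-1,j} - phi_{kk} phi_{k-1,k-j},  j = 1..k-1.
Step k = 1:
  phi_11 = rho(1) = 0.1209.
Step k = 2:
  phi_22 = [rho(2) - phi_11 rho(1)] / [1 - phi_11 rho(1)] = [0.3618 - (0.1209)(0.1209)] / [1 - (0.1209)(0.1209)]
         = 0.34718319 / 0.98538319 = 0.352333.
  Update: phi_21 = phi_11 - phi_22 phi_11 = 0.1209 - (0.352333)(0.1209) = 0.078303.
Step k = 3:
  phi_33 = [rho(3) - phi_21 rho(2) - phi_22 rho(1)] / [1 - phi_21 rho(1) - phi_22 rho(2)]
    numerator   = 0.461 - (0.078303)(0.3618) - (0.352333)(0.1209) = 0.39007292
    denominator = 1 - (0.078303)(0.1209) - (0.352333)(0.3618) = 0.86305903
  phi_33 = 0.39007292 / 0.86305903 = 0.452.
Therefore phi_{33} = 0.4520.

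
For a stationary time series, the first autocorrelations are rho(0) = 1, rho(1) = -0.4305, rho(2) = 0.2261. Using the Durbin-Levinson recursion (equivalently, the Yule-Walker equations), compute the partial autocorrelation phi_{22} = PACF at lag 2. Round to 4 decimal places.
\phi_{22} = 0.0500

The PACF at lag k is phi_{kk}, the last component of the solution
to the Yule-Walker system G_k phi = r_k where
  (G_k)_{ij} = rho(|i - j|), (r_k)_i = rho(i), i,j = 1..k.
Equivalently, Durbin-Levinson gives phi_{kk} iteratively:
  phi_{11} = rho(1)
  phi_{kk} = [rho(k) - sum_{j=1..k-1} phi_{k-1,j} rho(k-j)]
            / [1 - sum_{j=1..k-1} phi_{k-1,j} rho(j)],
  phi_{k,j} = phi_{k-1,j} - phi_{kk} phi_{k-1,k-j},  j = 1..k-1.
Step k = 1:
  phi_11 = rho(1) = -0.4305.
Step k = 2:
  phi_22 = [rho(2) - phi_11 rho(1)] / [1 - phi_11 rho(1)] = [0.2261 - (-0.4305)(-0.4305)] / [1 - (-0.4305)(-0.4305)]
         = 0.04076975 / 0.81466975 = 0.05.
Therefore phi_{22} = 0.0500.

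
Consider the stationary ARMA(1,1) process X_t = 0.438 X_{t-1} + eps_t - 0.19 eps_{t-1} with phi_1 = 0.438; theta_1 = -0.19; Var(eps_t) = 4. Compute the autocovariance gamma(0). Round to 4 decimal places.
\gamma(0) = 4.3044

Multiply the model equation by X_{t-k} and take expectations. With theta_0 = psi_0 = 1 and psi_j the MA(infinity) weights, this gives
  gamma(k) - sum_i phi_i gamma(k-i) = c_k,
  c_k = sigma^2 * sum_{j=k..q} theta_j psi_{j-k}   (c_k = 0 for k > q),
using gamma(-m) = gamma(m).
psi-weights needed (psi_j = theta_j + sum_i phi_i psi_{j-i}):
  psi_1 = theta_1 + phi_1 = -0.19 + (0.438) = 0.248
Right-hand sides:
  c_0 = sigma^2 (1 + theta_1 psi_1) = 4 * (1 + (-0.19)(0.248)) = 4 * 0.95288 = 3.81152
  c_1 = sigma^2 theta_1 = 4 * (-0.19) = -0.76
  c_2 = 0
Equations for k = 0 and k = 1 (AR order 1):
  gamma(0) = phi_1 gamma(1) + c_0
  gamma(1) = phi_1 gamma(0) + c_1
Substituting the second into the first: gamma(0) (1 - phi_1^2) = c_0 + phi_1 c_1, so
  gamma(0) = (c_0 + phi_1 c_1) / (1 - phi_1^2) = (3.81152 + (0.438)(-0.76)) / (1 - (0.438)^2) = 3.47864 / 0.808156 = 4.304416.
Therefore gamma(0) = 4.3044 (to 4 decimal places).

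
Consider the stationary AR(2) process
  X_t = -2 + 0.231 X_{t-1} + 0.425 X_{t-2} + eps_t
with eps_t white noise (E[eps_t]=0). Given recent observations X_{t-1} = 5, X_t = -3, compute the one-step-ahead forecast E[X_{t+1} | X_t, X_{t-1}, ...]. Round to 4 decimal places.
E[X_{t+1} \mid \mathcal F_t] = -0.5680

For an AR(p) model X_t = c + sum_i phi_i X_{t-i} + eps_t, the
one-step-ahead conditional mean is
  E[X_{t+1} | X_t, ...] = c + sum_i phi_i X_{t+1-i}.
Substitute known values:
  E[X_{t+1} | ...] = -2 + (0.231) * (-3) + (0.425) * (5)
                   = -0.5680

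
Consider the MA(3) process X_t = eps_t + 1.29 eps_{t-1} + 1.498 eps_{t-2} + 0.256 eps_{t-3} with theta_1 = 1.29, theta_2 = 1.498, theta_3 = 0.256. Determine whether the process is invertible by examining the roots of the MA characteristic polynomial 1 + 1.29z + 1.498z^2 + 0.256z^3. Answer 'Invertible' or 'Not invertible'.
\text{Not invertible}

The MA(q) characteristic polynomial is P(z) = 1 + 1.29z + 1.498z^2 + 0.256z^3.
Invertibility requires all roots to lie outside the unit circle, i.e. |z| > 1 for every root.
Degree 3: look for a simple real root z0 first, then factor out (1 - z/z0) and solve the remaining quadratic.
Testing z0 = -5: P(-5) = 1 + (1.29)(-5) + (1.498)(-5)^2 + (0.256)(-5)^3
  = 1 + (-6.45) + (37.45) + (-32) = 0.  So z_0 = -5 is a root, |z_0| = 5.
Divide out the factor (1 + 0.2 z) = (1 - z/z0) (since 1/z0 = -0.2):
  P(z) = (1 + 0.2 z)(1 + (1.09) z + (1.28) z^2)
  [check: z-coef 1.09 - (-0.2) = 1.29; z^2-coef 1.28 - (-0.2)(1.09) = 1.498; z^3-coef -(-0.2)(1.28) = 0.256.]
Remaining roots from the quadratic factor 1 + (1.09) z + (1.28) z^2:
  Set 1 + (1.09) z + (1.28) z^2 = 0, i.e. a z^2 + b z + c = 0 with a = 1.28, b = 1.09, c = 1.
  Discriminant D = b^2 - 4ac = (1.09)^2 - 4*(1.28)*1 = 1.1881 - (5.12) = -3.9319.
  D < 0, so the roots are the complex-conjugate pair z = (-b +/- i sqrt(-D)) / (2a) = -0.4258 +/- 0.7746i.
  For a conjugate pair |z|^2 = z * conj(z) = (product of roots) = c/a = 1/(1.28) = 0.78125, so |z| = sqrt(0.78125) = 0.8839 for both roots.
Moduli of all roots: 5.0000, 0.8839, 0.8839.
All moduli strictly greater than 1? No.
Verdict: Not invertible.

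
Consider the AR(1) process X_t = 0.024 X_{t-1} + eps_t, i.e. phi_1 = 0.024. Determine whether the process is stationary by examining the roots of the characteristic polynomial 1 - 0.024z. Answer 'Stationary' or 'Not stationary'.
\text{Stationary}

The AR(p) characteristic polynomial is P(z) = 1 - 0.024z.
Stationarity requires all roots to lie outside the unit circle, i.e. |z| > 1 for every root.
This is linear in z: 1 + (-0.024) z = 0  =>  z = -1/(-0.024) = 41.666667,  |z| = 41.666667.
Moduli of all roots: 41.6667.
All moduli strictly greater than 1? Yes.
Verdict: Stationary.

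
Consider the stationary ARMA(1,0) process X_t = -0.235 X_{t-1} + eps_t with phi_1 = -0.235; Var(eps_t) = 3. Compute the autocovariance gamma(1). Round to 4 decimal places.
\gamma(1) = -0.7462

Multiply the model equation by X_{t-k} and take expectations. With theta_0 = psi_0 = 1 and psi_j the MA(infinity) weights, this gives
  gamma(k) - sum_i phi_i gamma(k-i) = c_k,
  c_k = sigma^2 * sum_{j=k..q} theta_j psi_{j-k}   (c_k = 0 for k > q),
using gamma(-m) = gamma(m).
Pure AR (q = 0): c_0 = sigma^2 = 3, c_k = 0 for k >= 1.
Equations for k = 0 and k = 1 (AR order 1):
  gamma(0) = phi_1 gamma(1) + c_0
  gamma(1) = phi_1 gamma(0) + c_1
Substituting the second into the first: gamma(0) (1 - phi_1^2) = c_0 + phi_1 c_1, so
  gamma(0) = c_0 / (1 - phi_1^2) = 3 / (1 - (-0.235)^2) = 3 / 0.944775 = 3.175359.
  gamma(1) = phi_1 gamma(0) = (-0.235)(3.175359) = -0.746209.
Therefore gamma(1) = -0.7462 (to 4 decimal places).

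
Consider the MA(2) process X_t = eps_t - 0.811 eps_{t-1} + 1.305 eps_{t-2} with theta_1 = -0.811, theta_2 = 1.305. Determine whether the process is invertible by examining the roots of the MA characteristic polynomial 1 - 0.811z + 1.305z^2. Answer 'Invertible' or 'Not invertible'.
\text{Not invertible}

The MA(q) characteristic polynomial is P(z) = 1 - 0.811z + 1.305z^2.
Invertibility requires all roots to lie outside the unit circle, i.e. |z| > 1 for every root.
Set 1 + (-0.811) z + (1.305) z^2 = 0, i.e. a z^2 + b z + c = 0 with a = 1.305, b = -0.811, c = 1.
Discriminant D = b^2 - 4ac = (-0.811)^2 - 4*(1.305)*1 = 0.657721 - (5.22) = -4.562279.
D < 0, so the roots are the complex-conjugate pair z = (-b +/- i sqrt(-D)) / (2a) = 0.3107 +/- 0.8184i.
For a conjugate pair |z|^2 = z * conj(z) = (product of roots) = c/a = 1/(1.305) = 0.766284, so |z| = sqrt(0.766284) = 0.8754 for both roots.
Moduli of all roots: 0.8754, 0.8754.
All moduli strictly greater than 1? No.
Verdict: Not invertible.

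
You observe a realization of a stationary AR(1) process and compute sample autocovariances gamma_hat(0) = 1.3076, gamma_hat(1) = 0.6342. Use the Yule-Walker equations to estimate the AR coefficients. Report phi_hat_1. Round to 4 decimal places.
\hat\phi_{1} = 0.4850

The Yule-Walker equations for an AR(p) process read, in matrix form,
  Gamma_p phi = r_p,   with   (Gamma_p)_{ij} = gamma(|i - j|),
                       (r_p)_i = gamma(i),   i,j = 1..p.
Substitute the sample gammas (Toeplitz matrix and right-hand side of size 1):
  Gamma_p = [[1.3076]]
  r_p     = [0.6342]
With p = 1 this is the single equation gamma(0) phi_1 = gamma(1):
  phi_hat_1 = gamma(1) / gamma(0) = 0.6342 / 1.3076 = 0.4850.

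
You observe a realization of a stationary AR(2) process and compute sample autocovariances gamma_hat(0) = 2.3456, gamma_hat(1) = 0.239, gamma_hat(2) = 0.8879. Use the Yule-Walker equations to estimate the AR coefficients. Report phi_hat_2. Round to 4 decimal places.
\hat\phi_{2} = 0.3720

The Yule-Walker equations for an AR(p) process read, in matrix form,
  Gamma_p phi = r_p,   with   (Gamma_p)_{ij} = gamma(|i - j|),
                       (r_p)_i = gamma(i),   i,j = 1..p.
Substitute the sample gammas (Toeplitz matrix and right-hand side of size 2):
  Gamma_p = [[2.3456, 0.239], [0.239, 2.3456]]
  r_p     = [0.239, 0.8879]
Written out:
  2.3456 phi_1 + 0.239 phi_2 = 0.239
  0.239 phi_1 + 2.3456 phi_2 = 0.8879
Solve by Cramer's rule:
  det = gamma(0)^2 - gamma(1)^2 = (2.3456)^2 - (0.239)^2 = 5.50183936 - 0.057121 = 5.44471836
  phi_hat_1 = [gamma(1) gamma(0) - gamma(1) gamma(2)] / det = [(0.239)(2.3456) - (0.239)(0.8879)] / 5.44471836 = 0.3483903 / 5.44471836 = 0.064
  phi_hat_2 = [gamma(0) gamma(2) - gamma(1)^2] / det = [(2.3456)(0.8879) - (0.239)^2] / 5.44471836 = 2.02553724 / 5.44471836 = 0.372
So phi_hat = [0.0640, 0.3720].
Therefore phi_hat_2 = 0.3720.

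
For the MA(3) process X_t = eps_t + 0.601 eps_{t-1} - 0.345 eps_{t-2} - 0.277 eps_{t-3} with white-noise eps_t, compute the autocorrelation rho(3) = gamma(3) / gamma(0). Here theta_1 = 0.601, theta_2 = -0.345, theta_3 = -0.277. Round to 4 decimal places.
\rho(3) = -0.1779

For an MA(q) process with theta_0 = 1, the autocovariance is
  gamma(k) = sigma^2 * sum_{i=0..q-k} theta_i * theta_{i+k},
and rho(k) = gamma(k) / gamma(0). Sigma^2 cancels.
  numerator   = (1)*(-0.277) = -0.277.
  denominator = (1)^2 + (0.601)^2 + (-0.345)^2 + (-0.277)^2 = 1.556955.
  rho(3) = -0.277 / 1.556955 = -0.1779.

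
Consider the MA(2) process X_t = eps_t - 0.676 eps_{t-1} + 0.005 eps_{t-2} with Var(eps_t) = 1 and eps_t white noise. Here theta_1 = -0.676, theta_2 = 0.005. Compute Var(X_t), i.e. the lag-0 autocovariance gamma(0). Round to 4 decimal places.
\gamma(0) = 1.4570

For an MA(q) process X_t = eps_t + sum_i theta_i eps_{t-i} with
Var(eps_t) = sigma^2, the variance is
  gamma(0) = sigma^2 * (1 + sum_i theta_i^2).
  sum_i theta_i^2 = (-0.676)^2 + (0.005)^2 = 0.456976 + 0.000025 = 0.457001.
  gamma(0) = 1 * (1 + 0.457001) = 1 * 1.457001 = 1.457001, which rounds to 1.4570.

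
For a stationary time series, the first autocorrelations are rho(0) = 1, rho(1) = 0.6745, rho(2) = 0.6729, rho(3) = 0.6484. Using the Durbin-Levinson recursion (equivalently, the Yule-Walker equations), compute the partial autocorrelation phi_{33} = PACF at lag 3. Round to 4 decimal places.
\phi_{33} = 0.2322

The PACF at lag k is phi_{kk}, the last component of the solution
to the Yule-Walker system G_k phi = r_k where
  (G_k)_{ij} = rho(|i - j|), (r_k)_i = rho(i), i,j = 1..k.
Equivalently, Durbin-Levinson gives phi_{kk} iteratively:
  phi_{11} = rho(1)
  phi_{kk} = [rho(k) - sum_{j=1..k-1} phi_{k-1,j} rho(k-j)]
            / [1 - sum_{j=1..k-1} phi_{k-1,j} rho(j)],
  phi_{k,j} = phi_{k-1,j} - phi_{kk} phi_{k-1,k-j},  j = 1..k-1.
Step k = 1:
  phi_11 = rho(1) = 0.6745.
Step k = 2:
  phi_22 = [rho(2) - phi_11 rho(1)] / [1 - phi_11 rho(1)] = [0.6729 - (0.6745)(0.6745)] / [1 - (0.6745)(0.6745)]
         = 0.21794975 / 0.54504975 = 0.399871.
  Update: phi_21 = phi_11 - phi_22 phi_11 = 0.6745 - (0.399871)(0.6745) = 0.404787.
Step k = 3:
  phi_33 = [rho(3) - phi_21 rho(2) - phi_22 rho(1)] / [1 - phi_21 rho(1) - phi_22 rho(2)]
    numerator   = 0.6484 - (0.404787)(0.6729) - (0.399871)(0.6745) = 0.10630577
    denominator = 1 - (0.404787)(0.6745) - (0.399871)(0.6729) = 0.4578979
  phi_33 = 0.10630577 / 0.4578979 = 0.2322.
Therefore phi_{33} = 0.2322.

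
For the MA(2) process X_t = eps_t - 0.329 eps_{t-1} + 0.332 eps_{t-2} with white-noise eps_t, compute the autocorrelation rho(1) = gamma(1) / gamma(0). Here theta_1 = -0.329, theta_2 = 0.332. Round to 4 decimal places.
\rho(1) = -0.3597

For an MA(q) process with theta_0 = 1, the autocovariance is
  gamma(k) = sigma^2 * sum_{i=0..q-k} theta_i * theta_{i+k},
and rho(k) = gamma(k) / gamma(0). Sigma^2 cancels.
  numerator   = (1)*(-0.329) + (-0.329)*(0.332) = -0.438228.
  denominator = (1)^2 + (-0.329)^2 + (0.332)^2 = 1.218465.
  rho(1) = -0.438228 / 1.218465 = -0.3597.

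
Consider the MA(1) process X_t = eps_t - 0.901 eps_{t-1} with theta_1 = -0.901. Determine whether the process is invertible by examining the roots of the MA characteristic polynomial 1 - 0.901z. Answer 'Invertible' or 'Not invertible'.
\text{Invertible}

The MA(q) characteristic polynomial is P(z) = 1 - 0.901z.
Invertibility requires all roots to lie outside the unit circle, i.e. |z| > 1 for every root.
This is linear in z: 1 + (-0.901) z = 0  =>  z = -1/(-0.901) = 1.109878,  |z| = 1.109878.
Moduli of all roots: 1.1099.
All moduli strictly greater than 1? Yes.
Verdict: Invertible.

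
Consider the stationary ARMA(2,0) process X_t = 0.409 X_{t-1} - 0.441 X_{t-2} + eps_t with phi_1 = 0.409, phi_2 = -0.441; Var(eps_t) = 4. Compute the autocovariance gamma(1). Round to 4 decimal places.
\gamma(1) = 1.5329

Multiply the model equation by X_{t-k} and take expectations. With theta_0 = psi_0 = 1 and psi_j the MA(infinity) weights, this gives
  gamma(k) - sum_i phi_i gamma(k-i) = c_k,
  c_k = sigma^2 * sum_{j=k..q} theta_j psi_{j-k}   (c_k = 0 for k > q),
using gamma(-m) = gamma(m).
Pure AR (q = 0): c_0 = sigma^2 = 4, c_k = 0 for k >= 1.
Equations for k = 0, 1, 2 (AR order 2, c_2 = 0):
  (E0) gamma(0) = phi_1 gamma(1) + phi_2 gamma(2) + c_0
  (E1) gamma(1) = phi_1 gamma(0) + phi_2 gamma(1) + c_1
  (E2) gamma(2) = phi_1 gamma(1) + phi_2 gamma(0)
From (E1): gamma(1) = A gamma(0) + B with
  A = phi_1 / (1 - phi_2) = 0.409 / 1.441 = 0.283831,   B = c_1 / (1 - phi_2) = 0 / 1.441 = 0.
Insert (E2) into (E0): gamma(0) (1 - phi_2^2) = phi_1 (1 + phi_2) gamma(1) + c_0.
  phi_1 (1 + phi_2) = (0.409)(0.559) = 0.228631,   1 - phi_2^2 = 0.805519.
Replace gamma(1) by A gamma(0) + B and collect gamma(0):
  gamma(0) [0.805519 - (0.228631)(0.283831)] = c_0 = 4
  gamma(0) * 0.740627 = 4
  gamma(0) = 4 / 0.740627 = 5.400833.
  gamma(1) = A gamma(0) = (0.283831)(5.400833) = 1.532922.
Therefore gamma(1) = 1.5329 (to 4 decimal places).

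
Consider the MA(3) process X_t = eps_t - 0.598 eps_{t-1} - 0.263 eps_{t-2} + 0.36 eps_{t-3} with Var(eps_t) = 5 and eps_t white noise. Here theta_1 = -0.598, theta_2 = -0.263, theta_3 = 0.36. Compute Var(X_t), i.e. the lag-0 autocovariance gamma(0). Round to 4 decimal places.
\gamma(0) = 7.7819

For an MA(q) process X_t = eps_t + sum_i theta_i eps_{t-i} with
Var(eps_t) = sigma^2, the variance is
  gamma(0) = sigma^2 * (1 + sum_i theta_i^2).
  sum_i theta_i^2 = (-0.598)^2 + (-0.263)^2 + (0.36)^2 = 0.357604 + 0.069169 + 0.1296 = 0.556373.
  gamma(0) = 5 * (1 + 0.556373) = 5 * 1.556373 = 7.781865, which rounds to 7.7819.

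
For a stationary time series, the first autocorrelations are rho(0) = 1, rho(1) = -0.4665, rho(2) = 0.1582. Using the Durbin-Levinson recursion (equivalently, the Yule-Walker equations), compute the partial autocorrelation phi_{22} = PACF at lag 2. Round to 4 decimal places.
\phi_{22} = -0.0760

The PACF at lag k is phi_{kk}, the last component of the solution
to the Yule-Walker system G_k phi = r_k where
  (G_k)_{ij} = rho(|i - j|), (r_k)_i = rho(i), i,j = 1..k.
Equivalently, Durbin-Levinson gives phi_{kk} iteratively:
  phi_{11} = rho(1)
  phi_{kk} = [rho(k) - sum_{j=1..k-1} phi_{k-1,j} rho(k-j)]
            / [1 - sum_{j=1..k-1} phi_{k-1,j} rho(j)],
  phi_{k,j} = phi_{k-1,j} - phi_{kk} phi_{k-1,k-j},  j = 1..k-1.
Step k = 1:
  phi_11 = rho(1) = -0.4665.
Step k = 2:
  phi_22 = [rho(2) - phi_11 rho(1)] / [1 - phi_11 rho(1)] = [0.1582 - (-0.4665)(-0.4665)] / [1 - (-0.4665)(-0.4665)]
         = -0.05942225 / 0.78237775 = -0.076.
Therefore phi_{22} = -0.0760.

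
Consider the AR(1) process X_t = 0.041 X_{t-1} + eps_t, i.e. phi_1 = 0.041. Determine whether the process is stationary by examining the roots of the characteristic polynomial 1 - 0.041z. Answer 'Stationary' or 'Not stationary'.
\text{Stationary}

The AR(p) characteristic polynomial is P(z) = 1 - 0.041z.
Stationarity requires all roots to lie outside the unit circle, i.e. |z| > 1 for every root.
This is linear in z: 1 + (-0.041) z = 0  =>  z = -1/(-0.041) = 24.390244,  |z| = 24.390244.
Moduli of all roots: 24.3902.
All moduli strictly greater than 1? Yes.
Verdict: Stationary.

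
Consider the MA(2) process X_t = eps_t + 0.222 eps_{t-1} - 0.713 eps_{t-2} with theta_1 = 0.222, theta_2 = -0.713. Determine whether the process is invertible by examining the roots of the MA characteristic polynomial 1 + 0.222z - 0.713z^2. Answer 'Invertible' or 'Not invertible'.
\text{Invertible}

The MA(q) characteristic polynomial is P(z) = 1 + 0.222z - 0.713z^2.
Invertibility requires all roots to lie outside the unit circle, i.e. |z| > 1 for every root.
Set 1 + (0.222) z + (-0.713) z^2 = 0, i.e. a z^2 + b z + c = 0 with a = -0.713, b = 0.222, c = 1.
Discriminant D = b^2 - 4ac = (0.222)^2 - 4*(-0.713)*1 = 0.049284 - (-2.852) = 2.901284.
D >= 0, so the roots are real: z = (-b +/- sqrt(D)) / (2a) = (-0.222 +/- 1.703316) / (-1.426).
  z_1 = (-0.222 + 1.703316) / (-1.426) = -1.0388,   |z_1| = 1.0388.
  z_2 = (-0.222 - 1.703316) / (-1.426) = 1.3502,   |z_2| = 1.3502.
Moduli of all roots: 1.0388, 1.3502.
All moduli strictly greater than 1? Yes.
Verdict: Invertible.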